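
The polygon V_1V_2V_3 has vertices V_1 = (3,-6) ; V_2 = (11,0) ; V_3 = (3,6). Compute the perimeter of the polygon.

32

|V_1V_2| = √((8)² + (6)²) = √100 = 10
|V_2V_3| = √((-8)² + (6)²) = √100 = 10
|V_3V_1| = √((0)² + (-12)²) = √144 = 12
Perimeter = 10 + 10 + 12 = 32.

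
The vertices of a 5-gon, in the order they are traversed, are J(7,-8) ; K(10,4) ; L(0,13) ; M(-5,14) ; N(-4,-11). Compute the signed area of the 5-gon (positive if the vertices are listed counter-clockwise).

261.5

Σ = (108) + (130) + (65) + (111) + (109) = 523
Signed area = Σ/2 = 261.5 (positive ⇒ counter-clockwise traversal).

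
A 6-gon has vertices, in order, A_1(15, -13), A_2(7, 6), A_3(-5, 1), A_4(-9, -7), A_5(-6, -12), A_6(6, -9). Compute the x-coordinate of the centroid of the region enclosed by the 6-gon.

Apply the shoelace (surveyor's) formula. First the cross-terms c_i = x_i·y_{i+1} − x_{i+1}·y_i:
  181, 37, 44, 66, 126, 57  ⇒  2A = 511, A = 255.5.
Then Σ (x_i + x_{i+1})·c_i = 3647, so x̄ = 3647 / (6·255.5) = 521/219.

521/219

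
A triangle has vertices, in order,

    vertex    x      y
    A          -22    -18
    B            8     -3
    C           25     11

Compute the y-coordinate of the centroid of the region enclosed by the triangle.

-10/3

Apply the surveyor's formula. First the cross-terms c_i = x_i·y_{i+1} − x_{i+1}·y_i:
  210, 163, -208  ⇒  2A = 165, A = 82.5.
Then Σ (y_i + y_{i+1})·c_i = -1650, so ȳ = -1650 / (6·82.5) = -10/3.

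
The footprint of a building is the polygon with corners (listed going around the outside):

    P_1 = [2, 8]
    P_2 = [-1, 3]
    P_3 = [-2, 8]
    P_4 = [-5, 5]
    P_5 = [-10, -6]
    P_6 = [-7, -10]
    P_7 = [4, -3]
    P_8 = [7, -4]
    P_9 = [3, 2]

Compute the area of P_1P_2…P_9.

146

Σ = (14) + (-2) + (30) + (80) + (58) + (61) + (5) + (26) + (20) = 292
Area = |Σ|/2 = 146.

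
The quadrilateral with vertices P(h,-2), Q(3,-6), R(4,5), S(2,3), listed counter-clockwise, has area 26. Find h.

-1

The doubled signed area Σ (x_i y_{i+1} − x_{i+1} y_i) is linear in h.
With h=0 it equals 43; the coefficient of h is -9 (from the two edges through P).
So -9·h + 43 = 2·26 = 52 ⇒ h = -1.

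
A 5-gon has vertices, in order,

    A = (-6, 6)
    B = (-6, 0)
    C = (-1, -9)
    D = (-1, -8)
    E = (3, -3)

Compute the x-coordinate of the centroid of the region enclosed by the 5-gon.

Apply the shoelace formula. First the cross-terms c_i = x_i·y_{i+1} − x_{i+1}·y_i:
  36, 54, -1, 27, 0  ⇒  2A = 116, A = 58.
Then Σ (x_i + x_{i+1})·c_i = -754, so x̄ = -754 / (6·58) = -13/6.

-13/6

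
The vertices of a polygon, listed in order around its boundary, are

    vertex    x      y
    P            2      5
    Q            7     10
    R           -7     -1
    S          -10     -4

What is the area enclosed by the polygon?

12

Apply Gauss's area formula: 2A = Σ (x_i·y_{i+1} − x_{i+1}·y_i), indices taken mod 4.
Σ = (-15) + (63) + (18) + (-42) = 24
Area = |Σ|/2 = 12.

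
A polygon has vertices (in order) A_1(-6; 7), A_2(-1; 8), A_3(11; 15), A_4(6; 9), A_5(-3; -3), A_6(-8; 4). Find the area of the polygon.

Cross-terms: -41, -103, 9, 9, -36, -32  ⇒  Σ = -194
Area = |Σ|/2 = 97.

97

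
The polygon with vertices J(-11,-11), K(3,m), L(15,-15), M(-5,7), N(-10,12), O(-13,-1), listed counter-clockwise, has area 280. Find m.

-9

The doubled signed area Σ (x_i y_{i+1} − x_{i+1} y_i) is linear in m.
With m=0 it equals 326; the coefficient of m is -26 (from the two edges through K).
So -26·m + 326 = 2·280 = 560 ⇒ m = -9.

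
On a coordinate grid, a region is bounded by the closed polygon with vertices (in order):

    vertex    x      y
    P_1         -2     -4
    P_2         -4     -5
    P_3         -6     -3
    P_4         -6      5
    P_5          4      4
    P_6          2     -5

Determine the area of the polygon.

81

Apply the shoelace (surveyor's) formula: 2A = Σ (x_i·y_{i+1} − x_{i+1}·y_i), indices taken mod 6.
P_1→P_2: (-2)(-5) − (-4)(-4) = -6
P_2→P_3: (-4)(-3) − (-6)(-5) = -18
P_3→P_4: (-6)(5) − (-6)(-3) = -48
P_4→P_5: (-6)(4) − (4)(5) = -44
P_5→P_6: (4)(-5) − (2)(4) = -28
P_6→P_1: (2)(-4) − (-2)(-5) = -18
Σ = -162
Area = |Σ|/2 = 81.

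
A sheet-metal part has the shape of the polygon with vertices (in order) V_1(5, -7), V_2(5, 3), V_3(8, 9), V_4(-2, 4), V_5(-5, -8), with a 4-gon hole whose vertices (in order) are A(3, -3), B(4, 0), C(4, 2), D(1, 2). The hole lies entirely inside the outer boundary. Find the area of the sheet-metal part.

Outer boundary:
Cross-terms: 50, 21, 50, 36, 75  ⇒  Σ = 232
Area = |Σ|/2 = 116.
Hole:
Apply the surveyor's formula: 2A = Σ (x_i·y_{i+1} − x_{i+1}·y_i), indices taken mod 4.
A→B: (3)(0) − (4)(-3) = 12
B→C: (4)(2) − (4)(0) = 8
C→D: (4)(2) − (1)(2) = 6
D→A: (1)(-3) − (3)(2) = -9
Σ = 17
Area = |Σ|/2 = 8.5.
Net area = 116 − 8.5 = 107.5.

107.5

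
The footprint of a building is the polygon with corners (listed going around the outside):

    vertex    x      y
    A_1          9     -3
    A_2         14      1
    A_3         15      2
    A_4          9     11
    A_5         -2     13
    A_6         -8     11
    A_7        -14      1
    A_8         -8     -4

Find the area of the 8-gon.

351

Apply the shoelace (surveyor's) formula: 2A = Σ (x_i·y_{i+1} − x_{i+1}·y_i), indices taken mod 8.
Σ = (51) + (13) + (147) + (139) + (82) + (146) + (64) + (60) = 702
Area = |Σ|/2 = 351.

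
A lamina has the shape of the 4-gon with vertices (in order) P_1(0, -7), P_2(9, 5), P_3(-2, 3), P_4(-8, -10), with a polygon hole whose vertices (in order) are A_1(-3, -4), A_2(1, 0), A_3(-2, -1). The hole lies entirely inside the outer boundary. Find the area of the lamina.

96

Outer boundary:
Apply the surveyor's formula: 2A = Σ (x_i·y_{i+1} − x_{i+1}·y_i), indices taken mod 4.
P_1→P_2: (0)(5) − (9)(-7) = 63
P_2→P_3: (9)(3) − (-2)(5) = 37
P_3→P_4: (-2)(-10) − (-8)(3) = 44
P_4→P_1: (-8)(-7) − (0)(-10) = 56
Σ = 200
Area = |Σ|/2 = 100.
Hole:
Apply the shoelace (surveyor's) formula: 2A = Σ (x_i·y_{i+1} − x_{i+1}·y_i), indices taken mod 3.
Σ = (4) + (-1) + (5) = 8
Area = |Σ|/2 = 4.
Net area = 100 − 4 = 96.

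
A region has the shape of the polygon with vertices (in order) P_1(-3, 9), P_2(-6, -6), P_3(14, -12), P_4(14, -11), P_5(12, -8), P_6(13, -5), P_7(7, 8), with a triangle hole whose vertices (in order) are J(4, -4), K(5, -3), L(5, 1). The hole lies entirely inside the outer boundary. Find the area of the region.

264

Outer boundary:
Σ = (72) + (156) + (14) + (20) + (44) + (139) + (87) = 532
Area = |Σ|/2 = 266.
Hole:
Apply the surveyor's formula: 2A = Σ (x_i·y_{i+1} − x_{i+1}·y_i), indices taken mod 3.
Cross-terms: 8, 20, -24  ⇒  Σ = 4
Area = |Σ|/2 = 2.
Net area = 266 − 2 = 264.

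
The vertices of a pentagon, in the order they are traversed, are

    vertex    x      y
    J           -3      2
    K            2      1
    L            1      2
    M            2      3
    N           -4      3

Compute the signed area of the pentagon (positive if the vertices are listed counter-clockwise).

7

Cross-terms: -7, 3, -1, 18, 1  ⇒  Σ = 14
Signed area = Σ/2 = 7 (positive ⇒ counter-clockwise traversal).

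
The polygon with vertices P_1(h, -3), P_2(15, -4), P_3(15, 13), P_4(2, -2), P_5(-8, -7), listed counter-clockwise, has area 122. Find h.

The doubled signed area Σ (x_i y_{i+1} − x_{i+1} y_i) is linear in h.
With h=0 it equals 238; the coefficient of h is 3 (from the two edges through P_1).
So 3·h + 238 = 2·122 = 244 ⇒ h = 2.

2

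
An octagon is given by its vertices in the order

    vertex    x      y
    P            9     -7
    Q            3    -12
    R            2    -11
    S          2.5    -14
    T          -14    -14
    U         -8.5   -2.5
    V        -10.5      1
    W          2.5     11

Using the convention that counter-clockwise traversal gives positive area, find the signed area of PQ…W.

Cross-terms: -87, -9, -0.5, -231, -84, -34.75, -118, -116.5  ⇒  Σ = -680.75
Signed area = Σ/2 = -340.375 (negative ⇒ clockwise traversal).

-340.375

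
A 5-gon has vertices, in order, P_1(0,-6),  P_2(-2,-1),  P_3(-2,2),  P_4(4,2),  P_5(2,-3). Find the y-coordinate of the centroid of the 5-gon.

Apply the shoelace (surveyor's) formula. First the cross-terms c_i = x_i·y_{i+1} − x_{i+1}·y_i:
  -12, -6, -12, -16, -12  ⇒  2A = -58, A = -29.
Then Σ (y_i + y_{i+1})·c_i = 154, so ȳ = 154 / (6·(-29)) = -77/87.

-77/87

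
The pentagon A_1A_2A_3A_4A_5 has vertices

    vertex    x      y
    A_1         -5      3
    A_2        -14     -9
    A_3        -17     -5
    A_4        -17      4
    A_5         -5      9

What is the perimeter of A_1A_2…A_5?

|A_1A_2| = √((-9)² + (-12)²) = √225 = 15
|A_2A_3| = √((-3)² + (4)²) = √25 = 5
|A_3A_4| = √((0)² + (9)²) = √81 = 9
|A_4A_5| = √((12)² + (5)²) = √169 = 13
|A_5A_1| = √((0)² + (-6)²) = √36 = 6
Perimeter = 15 + 5 + 9 + 13 + 6 = 48.

48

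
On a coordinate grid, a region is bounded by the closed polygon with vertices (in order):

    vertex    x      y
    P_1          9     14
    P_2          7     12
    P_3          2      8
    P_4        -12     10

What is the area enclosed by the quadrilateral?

50

Apply the surveyor's formula: 2A = Σ (x_i·y_{i+1} − x_{i+1}·y_i), indices taken mod 4.
Cross-terms: 10, 32, 116, -258  ⇒  Σ = -100
Area = |Σ|/2 = 50.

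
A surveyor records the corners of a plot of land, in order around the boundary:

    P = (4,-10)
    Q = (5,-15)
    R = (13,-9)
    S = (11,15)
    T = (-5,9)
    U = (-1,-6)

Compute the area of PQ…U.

Apply the surveyor's formula: 2A = Σ (x_i·y_{i+1} − x_{i+1}·y_i), indices taken mod 6.
Σ = (-10) + (150) + (294) + (174) + (39) + (34) = 681
Area = |Σ|/2 = 340.5.

340.5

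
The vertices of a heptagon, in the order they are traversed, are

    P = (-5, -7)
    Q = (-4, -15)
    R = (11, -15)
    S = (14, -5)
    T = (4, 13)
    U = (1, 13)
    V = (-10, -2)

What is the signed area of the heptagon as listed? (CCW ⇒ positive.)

Σ = (47) + (225) + (155) + (202) + (39) + (128) + (60) = 856
Signed area = Σ/2 = 428 (positive ⇒ counter-clockwise traversal).

428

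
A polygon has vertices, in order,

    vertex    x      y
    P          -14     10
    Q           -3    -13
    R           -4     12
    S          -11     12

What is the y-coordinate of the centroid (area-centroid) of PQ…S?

196/57

Apply the shoelace (surveyor's) formula. First the cross-terms c_i = x_i·y_{i+1} − x_{i+1}·y_i:
  212, -88, 84, 58  ⇒  2A = 266, A = 133.
Then Σ (y_i + y_{i+1})·c_i = 2744, so ȳ = 2744 / (6·133) = 196/57.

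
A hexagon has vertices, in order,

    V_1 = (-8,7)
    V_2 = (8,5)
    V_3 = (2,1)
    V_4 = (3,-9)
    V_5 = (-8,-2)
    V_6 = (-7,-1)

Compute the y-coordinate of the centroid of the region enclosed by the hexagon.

Apply the shoelace (surveyor's) formula. First the cross-terms c_i = x_i·y_{i+1} − x_{i+1}·y_i:
  -96, -2, -21, -78, -6, -57  ⇒  2A = -260, A = -130.
Then Σ (y_i + y_{i+1})·c_i = -462, so ȳ = -462 / (6·(-130)) = 77/130.

77/130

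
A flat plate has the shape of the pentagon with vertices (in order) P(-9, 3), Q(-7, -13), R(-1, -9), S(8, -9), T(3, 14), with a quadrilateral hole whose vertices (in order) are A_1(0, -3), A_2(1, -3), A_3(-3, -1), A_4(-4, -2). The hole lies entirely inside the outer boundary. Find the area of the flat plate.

Outer boundary:
P→Q: (-9)(-13) − (-7)(3) = 138
Q→R: (-7)(-9) − (-1)(-13) = 50
R→S: (-1)(-9) − (8)(-9) = 81
S→T: (8)(14) − (3)(-9) = 139
T→P: (3)(3) − (-9)(14) = 135
Σ = 543
Area = |Σ|/2 = 271.5.
Hole:
Apply the surveyor's formula: 2A = Σ (x_i·y_{i+1} − x_{i+1}·y_i), indices taken mod 4.
Σ = (3) + (-10) + (2) + (12) = 7
Area = |Σ|/2 = 3.5.
Net area = 271.5 − 3.5 = 268.

268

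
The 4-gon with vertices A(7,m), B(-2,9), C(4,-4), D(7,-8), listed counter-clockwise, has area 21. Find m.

-5

The doubled signed area Σ (x_i y_{i+1} − x_{i+1} y_i) is linear in m.
With m=0 it equals 87; the coefficient of m is 9 (from the two edges through A).
So 9·m + 87 = 2·21 = 42 ⇒ m = -5.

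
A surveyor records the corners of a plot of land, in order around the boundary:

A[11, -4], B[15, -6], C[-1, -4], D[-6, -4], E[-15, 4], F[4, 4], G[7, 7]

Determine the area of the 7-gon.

178.5

Apply the surveyor's formula: 2A = Σ (x_i·y_{i+1} − x_{i+1}·y_i), indices taken mod 7.
Σ = (-6) + (-66) + (-20) + (-84) + (-76) + (0) + (-105) = -357
Area = |Σ|/2 = 178.5.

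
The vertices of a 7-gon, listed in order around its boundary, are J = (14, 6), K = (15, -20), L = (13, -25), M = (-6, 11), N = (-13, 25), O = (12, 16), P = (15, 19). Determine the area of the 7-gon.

Apply the shoelace formula: 2A = Σ (x_i·y_{i+1} − x_{i+1}·y_i), indices taken mod 7.
Σ = (-370) + (-115) + (-7) + (-7) + (-508) + (-12) + (-176) = -1195
Area = |Σ|/2 = 597.5.

597.5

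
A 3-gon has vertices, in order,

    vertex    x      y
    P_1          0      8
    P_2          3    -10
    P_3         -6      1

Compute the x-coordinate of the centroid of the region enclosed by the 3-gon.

-1

Apply Gauss's area formula. First the cross-terms c_i = x_i·y_{i+1} − x_{i+1}·y_i:
  -24, -57, -48  ⇒  2A = -129, A = -64.5.
Then Σ (x_i + x_{i+1})·c_i = 387, so x̄ = 387 / (6·(-64.5)) = -1.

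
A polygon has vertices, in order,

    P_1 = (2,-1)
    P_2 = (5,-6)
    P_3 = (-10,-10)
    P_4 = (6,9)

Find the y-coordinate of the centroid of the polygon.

-61/19

Apply Gauss's area formula. First the cross-terms c_i = x_i·y_{i+1} − x_{i+1}·y_i:
  -7, -110, -30, -24  ⇒  2A = -171, A = -85.5.
Then Σ (y_i + y_{i+1})·c_i = 1647, so ȳ = 1647 / (6·(-85.5)) = -61/19.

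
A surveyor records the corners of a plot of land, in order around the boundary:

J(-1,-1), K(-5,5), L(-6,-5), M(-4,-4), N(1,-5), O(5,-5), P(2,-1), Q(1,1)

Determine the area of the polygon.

Cross-terms: -10, 55, 4, 24, 20, 5, 3, 0  ⇒  Σ = 101
Area = |Σ|/2 = 50.5.

50.5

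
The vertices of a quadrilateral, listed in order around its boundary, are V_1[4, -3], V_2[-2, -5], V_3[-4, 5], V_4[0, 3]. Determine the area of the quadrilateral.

40

V_1→V_2: (4)(-5) − (-2)(-3) = -26
V_2→V_3: (-2)(5) − (-4)(-5) = -30
V_3→V_4: (-4)(3) − (0)(5) = -12
V_4→V_1: (0)(-3) − (4)(3) = -12
Σ = -80
Area = |Σ|/2 = 40.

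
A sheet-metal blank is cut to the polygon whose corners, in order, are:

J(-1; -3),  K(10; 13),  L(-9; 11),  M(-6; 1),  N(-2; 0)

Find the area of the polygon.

154.5

Apply Gauss's area formula: 2A = Σ (x_i·y_{i+1} − x_{i+1}·y_i), indices taken mod 5.
Cross-terms: 17, 227, 57, 2, 6  ⇒  Σ = 309
Area = |Σ|/2 = 154.5.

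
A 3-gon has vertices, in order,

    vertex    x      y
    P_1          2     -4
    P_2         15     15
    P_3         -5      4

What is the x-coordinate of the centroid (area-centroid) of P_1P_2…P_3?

Apply Gauss's area formula. First the cross-terms c_i = x_i·y_{i+1} − x_{i+1}·y_i:
  90, 135, 12  ⇒  2A = 237, A = 118.5.
Then Σ (x_i + x_{i+1})·c_i = 2844, so x̄ = 2844 / (6·118.5) = 4.

4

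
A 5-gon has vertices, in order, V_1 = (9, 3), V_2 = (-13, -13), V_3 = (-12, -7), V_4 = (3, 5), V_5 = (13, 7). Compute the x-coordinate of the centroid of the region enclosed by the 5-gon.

-1.408

Apply the shoelace formula. First the cross-terms c_i = x_i·y_{i+1} − x_{i+1}·y_i:
  -78, -65, -39, -44, -24  ⇒  2A = -250, A = -125.
Then Σ (x_i + x_{i+1})·c_i = 1056, so x̄ = 1056 / (6·(-125)) = -1.408.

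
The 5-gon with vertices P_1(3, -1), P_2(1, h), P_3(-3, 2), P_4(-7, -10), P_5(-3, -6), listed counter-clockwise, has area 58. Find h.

Write out the shoelace sum; only the two edges meeting at P_2 involve h:
2·Area = [(3·h − 1·(-1)) + (1·2 − (-3)·h)] + 77
       = 6·h + 80 = 116
⇒ h = 6.

6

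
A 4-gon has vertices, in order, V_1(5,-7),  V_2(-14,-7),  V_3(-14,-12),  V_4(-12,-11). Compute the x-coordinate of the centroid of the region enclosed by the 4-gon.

-998/129

Apply the shoelace (surveyor's) formula. First the cross-terms c_i = x_i·y_{i+1} − x_{i+1}·y_i:
  -133, 70, 10, 139  ⇒  2A = 86, A = 43.
Then Σ (x_i + x_{i+1})·c_i = -1996, so x̄ = -1996 / (6·43) = -998/129.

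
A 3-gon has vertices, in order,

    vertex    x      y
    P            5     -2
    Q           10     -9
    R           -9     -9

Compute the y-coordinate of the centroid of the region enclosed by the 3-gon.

-20/3

Apply Gauss's area formula. First the cross-terms c_i = x_i·y_{i+1} − x_{i+1}·y_i:
  -25, -171, 63  ⇒  2A = -133, A = -66.5.
Then Σ (y_i + y_{i+1})·c_i = 2660, so ȳ = 2660 / (6·(-66.5)) = -20/3.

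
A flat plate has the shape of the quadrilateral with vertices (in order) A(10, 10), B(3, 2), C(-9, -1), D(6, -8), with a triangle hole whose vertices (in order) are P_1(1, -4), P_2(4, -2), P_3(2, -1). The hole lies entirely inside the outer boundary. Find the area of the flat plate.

108

Outer boundary:
Apply the shoelace (surveyor's) formula: 2A = Σ (x_i·y_{i+1} − x_{i+1}·y_i), indices taken mod 4.
A→B: (10)(2) − (3)(10) = -10
B→C: (3)(-1) − (-9)(2) = 15
C→D: (-9)(-8) − (6)(-1) = 78
D→A: (6)(10) − (10)(-8) = 140
Σ = 223
Area = |Σ|/2 = 111.5.
Hole:
Cross-terms: 14, 0, -7  ⇒  Σ = 7
Area = |Σ|/2 = 3.5.
Net area = 111.5 − 3.5 = 108.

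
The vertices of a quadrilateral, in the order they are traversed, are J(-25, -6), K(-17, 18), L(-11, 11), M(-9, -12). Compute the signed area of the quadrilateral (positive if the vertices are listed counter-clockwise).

Apply the shoelace (surveyor's) formula: 2A = Σ (x_i·y_{i+1} − x_{i+1}·y_i), indices taken mod 4.
Σ = (-552) + (11) + (231) + (-246) = -556
Signed area = Σ/2 = -278 (negative ⇒ clockwise traversal).

-278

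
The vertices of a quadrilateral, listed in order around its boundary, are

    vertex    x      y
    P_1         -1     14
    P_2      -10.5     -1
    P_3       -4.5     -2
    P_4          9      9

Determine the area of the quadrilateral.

Σ = (148) + (16.5) + (-22.5) + (135) = 277
Area = |Σ|/2 = 138.5.

138.5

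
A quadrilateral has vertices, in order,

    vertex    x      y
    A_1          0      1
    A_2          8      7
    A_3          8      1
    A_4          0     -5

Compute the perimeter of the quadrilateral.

32

|A_1A_2| = √((8)² + (6)²) = √100 = 10
|A_2A_3| = √((0)² + (-6)²) = √36 = 6
|A_3A_4| = √((-8)² + (-6)²) = √100 = 10
|A_4A_1| = √((0)² + (6)²) = √36 = 6
Perimeter = 10 + 6 + 10 + 6 = 32.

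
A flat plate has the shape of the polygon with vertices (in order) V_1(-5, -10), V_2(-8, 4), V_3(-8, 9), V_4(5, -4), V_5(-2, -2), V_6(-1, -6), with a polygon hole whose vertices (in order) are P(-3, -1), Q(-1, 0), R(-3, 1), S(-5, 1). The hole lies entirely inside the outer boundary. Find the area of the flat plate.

86.5

Outer boundary:
Apply the surveyor's formula: 2A = Σ (x_i·y_{i+1} − x_{i+1}·y_i), indices taken mod 6.
V_1→V_2: (-5)(4) − (-8)(-10) = -100
V_2→V_3: (-8)(9) − (-8)(4) = -40
V_3→V_4: (-8)(-4) − (5)(9) = -13
V_4→V_5: (5)(-2) − (-2)(-4) = -18
V_5→V_6: (-2)(-6) − (-1)(-2) = 10
V_6→V_1: (-1)(-10) − (-5)(-6) = -20
Σ = -181
Area = |Σ|/2 = 90.5.
Hole:
Apply Gauss's area formula: 2A = Σ (x_i·y_{i+1} − x_{i+1}·y_i), indices taken mod 4.
Σ = (-1) + (-1) + (2) + (8) = 8
Area = |Σ|/2 = 4.
Net area = 90.5 − 4 = 86.5.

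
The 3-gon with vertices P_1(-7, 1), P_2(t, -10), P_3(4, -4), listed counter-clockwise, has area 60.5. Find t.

-7

The doubled signed area Σ (x_i y_{i+1} − x_{i+1} y_i) is linear in t.
With t=0 it equals 86; the coefficient of t is -5 (from the two edges through P_2).
So -5·t + 86 = 2·60.5 = 121 ⇒ t = -7.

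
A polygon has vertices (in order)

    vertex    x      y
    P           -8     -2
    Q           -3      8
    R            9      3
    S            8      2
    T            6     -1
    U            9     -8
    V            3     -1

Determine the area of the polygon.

Σ = (-70) + (-81) + (-6) + (-20) + (-39) + (15) + (-14) = -215
Area = |Σ|/2 = 107.5.

107.5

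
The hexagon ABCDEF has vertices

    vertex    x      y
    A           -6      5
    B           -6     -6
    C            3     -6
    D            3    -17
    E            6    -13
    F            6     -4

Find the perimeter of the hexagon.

|AB| = √((0)² + (-11)²) = √121 = 11
|BC| = √((9)² + (0)²) = √81 = 9
|CD| = √((0)² + (-11)²) = √121 = 11
|DE| = √((3)² + (4)²) = √25 = 5
|EF| = √((0)² + (9)²) = √81 = 9
|FA| = √((-12)² + (9)²) = √225 = 15
Perimeter = 11 + 9 + 11 + 5 + 9 + 15 = 60.

60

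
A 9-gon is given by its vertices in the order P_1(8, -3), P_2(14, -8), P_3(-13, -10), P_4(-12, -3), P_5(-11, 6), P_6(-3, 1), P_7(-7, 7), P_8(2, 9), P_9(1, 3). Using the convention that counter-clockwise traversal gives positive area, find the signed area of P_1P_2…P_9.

-283

Apply the shoelace formula: 2A = Σ (x_i·y_{i+1} − x_{i+1}·y_i), indices taken mod 9.
Σ = (-22) + (-244) + (-81) + (-105) + (7) + (-14) + (-77) + (-3) + (-27) = -566
Signed area = Σ/2 = -283 (negative ⇒ clockwise traversal).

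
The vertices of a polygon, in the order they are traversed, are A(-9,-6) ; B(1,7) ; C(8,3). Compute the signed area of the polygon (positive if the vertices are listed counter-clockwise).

-65.5

Apply the surveyor's formula: 2A = Σ (x_i·y_{i+1} − x_{i+1}·y_i), indices taken mod 3.
Σ = (-57) + (-53) + (-21) = -131
Signed area = Σ/2 = -65.5 (negative ⇒ clockwise traversal).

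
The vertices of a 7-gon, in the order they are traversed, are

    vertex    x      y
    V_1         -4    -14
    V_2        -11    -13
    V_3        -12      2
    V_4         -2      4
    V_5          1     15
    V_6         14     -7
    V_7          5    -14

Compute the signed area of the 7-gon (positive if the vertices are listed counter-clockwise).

-431

Apply the shoelace formula: 2A = Σ (x_i·y_{i+1} − x_{i+1}·y_i), indices taken mod 7.
Cross-terms: -102, -178, -44, -34, -217, -161, -126  ⇒  Σ = -862
Signed area = Σ/2 = -431 (negative ⇒ clockwise traversal).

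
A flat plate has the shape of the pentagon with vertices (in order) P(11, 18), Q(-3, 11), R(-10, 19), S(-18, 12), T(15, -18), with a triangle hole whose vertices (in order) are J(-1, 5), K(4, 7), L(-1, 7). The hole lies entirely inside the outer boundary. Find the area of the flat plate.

Outer boundary:
Apply the shoelace (surveyor's) formula: 2A = Σ (x_i·y_{i+1} − x_{i+1}·y_i), indices taken mod 5.
P→Q: (11)(11) − (-3)(18) = 175
Q→R: (-3)(19) − (-10)(11) = 53
R→S: (-10)(12) − (-18)(19) = 222
S→T: (-18)(-18) − (15)(12) = 144
T→P: (15)(18) − (11)(-18) = 468
Σ = 1062
Area = |Σ|/2 = 531.
Hole:
Apply the shoelace (surveyor's) formula: 2A = Σ (x_i·y_{i+1} − x_{i+1}·y_i), indices taken mod 3.
Cross-terms: -27, 35, 2  ⇒  Σ = 10
Area = |Σ|/2 = 5.
Net area = 531 − 5 = 526.

526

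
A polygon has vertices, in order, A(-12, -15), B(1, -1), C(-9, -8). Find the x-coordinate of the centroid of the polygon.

Apply the shoelace formula. First the cross-terms c_i = x_i·y_{i+1} − x_{i+1}·y_i:
  27, -17, 39  ⇒  2A = 49, A = 24.5.
Then Σ (x_i + x_{i+1})·c_i = -980, so x̄ = -980 / (6·24.5) = -20/3.

-20/3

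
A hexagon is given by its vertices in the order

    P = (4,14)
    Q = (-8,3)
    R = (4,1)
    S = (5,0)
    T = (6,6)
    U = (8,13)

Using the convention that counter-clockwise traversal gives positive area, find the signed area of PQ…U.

109.5

Apply the shoelace formula: 2A = Σ (x_i·y_{i+1} − x_{i+1}·y_i), indices taken mod 6.
Σ = (124) + (-20) + (-5) + (30) + (30) + (60) = 219
Signed area = Σ/2 = 109.5 (positive ⇒ counter-clockwise traversal).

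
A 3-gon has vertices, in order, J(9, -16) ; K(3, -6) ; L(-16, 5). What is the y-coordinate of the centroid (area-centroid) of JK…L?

-17/3

Apply Gauss's area formula. First the cross-terms c_i = x_i·y_{i+1} − x_{i+1}·y_i:
  -6, -81, 211  ⇒  2A = 124, A = 62.
Then Σ (y_i + y_{i+1})·c_i = -2108, so ȳ = -2108 / (6·62) = -17/3.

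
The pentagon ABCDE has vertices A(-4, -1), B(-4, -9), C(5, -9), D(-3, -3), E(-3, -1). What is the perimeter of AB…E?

|AB| = √((0)² + (-8)²) = √64 = 8
|BC| = √((9)² + (0)²) = √81 = 9
|CD| = √((-8)² + (6)²) = √100 = 10
|DE| = √((0)² + (2)²) = √4 = 2
|EA| = √((-1)² + (0)²) = √1 = 1
Perimeter = 8 + 9 + 10 + 2 + 1 = 30.

30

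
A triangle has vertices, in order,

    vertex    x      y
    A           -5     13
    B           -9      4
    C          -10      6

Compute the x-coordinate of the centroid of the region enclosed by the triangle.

Apply the surveyor's formula. First the cross-terms c_i = x_i·y_{i+1} − x_{i+1}·y_i:
  97, -14, -100  ⇒  2A = -17, A = -8.5.
Then Σ (x_i + x_{i+1})·c_i = 408, so x̄ = 408 / (6·(-8.5)) = -8.

-8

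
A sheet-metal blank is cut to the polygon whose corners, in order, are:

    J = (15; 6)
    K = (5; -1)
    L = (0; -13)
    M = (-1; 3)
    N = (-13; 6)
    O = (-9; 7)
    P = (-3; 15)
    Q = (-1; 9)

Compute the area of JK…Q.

197

Apply Gauss's area formula: 2A = Σ (x_i·y_{i+1} − x_{i+1}·y_i), indices taken mod 8.
Σ = (-45) + (-65) + (-13) + (33) + (-37) + (-114) + (-12) + (-141) = -394
Area = |Σ|/2 = 197.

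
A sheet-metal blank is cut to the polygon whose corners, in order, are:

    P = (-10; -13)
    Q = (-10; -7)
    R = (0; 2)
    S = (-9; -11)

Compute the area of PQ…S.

27.5

Apply the shoelace formula: 2A = Σ (x_i·y_{i+1} − x_{i+1}·y_i), indices taken mod 4.
Σ = (-60) + (-20) + (18) + (7) = -55
Area = |Σ|/2 = 27.5.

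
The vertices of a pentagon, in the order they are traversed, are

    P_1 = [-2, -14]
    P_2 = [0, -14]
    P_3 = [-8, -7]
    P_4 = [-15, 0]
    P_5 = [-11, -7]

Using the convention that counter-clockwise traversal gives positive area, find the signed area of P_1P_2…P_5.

28

Σ = (28) + (-112) + (-105) + (105) + (140) = 56
Signed area = Σ/2 = 28 (positive ⇒ counter-clockwise traversal).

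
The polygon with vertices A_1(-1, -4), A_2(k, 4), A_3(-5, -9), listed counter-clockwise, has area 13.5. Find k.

0

Write out the shoelace sum; only the two edges meeting at A_2 involve k:
2·Area = [((-1)·4 − k·(-4)) + (k·(-9) − (-5)·4)] + 11
       = -5·k + 27 = 27
⇒ k = 0.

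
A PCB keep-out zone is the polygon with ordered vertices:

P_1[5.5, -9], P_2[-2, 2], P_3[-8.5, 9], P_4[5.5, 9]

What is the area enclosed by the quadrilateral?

Apply Gauss's area formula: 2A = Σ (x_i·y_{i+1} − x_{i+1}·y_i), indices taken mod 4.
Σ = (-7) + (-1) + (-126) + (-99) = -233
Area = |Σ|/2 = 116.5.

116.5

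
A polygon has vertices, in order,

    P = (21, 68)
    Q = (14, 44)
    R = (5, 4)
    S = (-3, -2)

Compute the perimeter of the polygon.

|PQ| = √((-7)² + (-24)²) = √625 = 25
|QR| = √((-9)² + (-40)²) = √1681 = 41
|RS| = √((-8)² + (-6)²) = √100 = 10
|SP| = √((24)² + (70)²) = √5476 = 74
Perimeter = 25 + 41 + 10 + 74 = 150.

150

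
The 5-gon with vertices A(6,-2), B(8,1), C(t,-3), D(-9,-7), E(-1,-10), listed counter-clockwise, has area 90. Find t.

Write out the shoelace sum; only the two edges meeting at C involve t:
2·Area = [(8·(-3) − t·1) + (t·(-7) − (-9)·(-3))] + 167
       = -8·t + 116 = 180
⇒ t = -8.

-8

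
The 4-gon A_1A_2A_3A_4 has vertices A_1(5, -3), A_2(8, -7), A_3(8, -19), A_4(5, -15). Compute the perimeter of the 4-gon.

|A_1A_2| = √((3)² + (-4)²) = √25 = 5
|A_2A_3| = √((0)² + (-12)²) = √144 = 12
|A_3A_4| = √((-3)² + (4)²) = √25 = 5
|A_4A_1| = √((0)² + (12)²) = √144 = 12
Perimeter = 5 + 12 + 5 + 12 = 34.

34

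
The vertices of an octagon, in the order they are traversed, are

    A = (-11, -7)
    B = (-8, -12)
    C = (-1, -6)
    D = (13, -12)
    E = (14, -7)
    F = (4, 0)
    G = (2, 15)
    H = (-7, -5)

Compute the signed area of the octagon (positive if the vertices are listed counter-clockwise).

Σ = (76) + (36) + (90) + (77) + (28) + (60) + (95) + (-6) = 456
Signed area = Σ/2 = 228 (positive ⇒ counter-clockwise traversal).

228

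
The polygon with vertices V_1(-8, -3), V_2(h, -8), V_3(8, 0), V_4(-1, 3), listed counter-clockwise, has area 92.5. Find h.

Write out the shoelace sum; only the two edges meeting at V_2 involve h:
2·Area = [((-8)·(-8) − h·(-3)) + (h·0 − 8·(-8))] + 51
       = 3·h + 179 = 185
⇒ h = 2.

2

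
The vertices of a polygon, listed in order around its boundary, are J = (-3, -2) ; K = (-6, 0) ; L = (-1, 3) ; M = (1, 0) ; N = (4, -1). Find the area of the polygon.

Apply the shoelace (surveyor's) formula: 2A = Σ (x_i·y_{i+1} − x_{i+1}·y_i), indices taken mod 5.
Cross-terms: -12, -18, -3, -1, -11  ⇒  Σ = -45
Area = |Σ|/2 = 22.5.

22.5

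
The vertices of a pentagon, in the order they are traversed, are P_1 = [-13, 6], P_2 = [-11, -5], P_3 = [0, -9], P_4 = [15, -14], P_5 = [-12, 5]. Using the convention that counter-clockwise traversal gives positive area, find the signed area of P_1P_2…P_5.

Apply Gauss's area formula: 2A = Σ (x_i·y_{i+1} − x_{i+1}·y_i), indices taken mod 5.
Σ = (131) + (99) + (135) + (-93) + (-7) = 265
Signed area = Σ/2 = 132.5 (positive ⇒ counter-clockwise traversal).

132.5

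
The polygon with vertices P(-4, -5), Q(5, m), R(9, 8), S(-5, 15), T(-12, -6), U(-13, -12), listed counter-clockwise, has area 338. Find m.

Write out the shoelace sum; only the two edges meeting at Q involve m:
2·Area = [((-4)·m − 5·(-5)) + (5·8 − 9·m)] + 468
       = -13·m + 533 = 676
⇒ m = -11.

-11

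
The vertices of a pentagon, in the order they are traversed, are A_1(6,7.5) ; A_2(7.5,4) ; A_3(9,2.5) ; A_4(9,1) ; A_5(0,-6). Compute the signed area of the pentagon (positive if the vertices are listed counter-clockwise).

-40.5

Apply the shoelace formula: 2A = Σ (x_i·y_{i+1} − x_{i+1}·y_i), indices taken mod 5.
Σ = (-32.25) + (-17.25) + (-13.5) + (-54) + (36) = -81
Signed area = Σ/2 = -40.5 (negative ⇒ clockwise traversal).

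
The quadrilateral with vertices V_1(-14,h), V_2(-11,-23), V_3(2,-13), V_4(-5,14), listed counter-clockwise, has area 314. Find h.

-7

Write out the shoelace sum; only the two edges meeting at V_1 involve h:
2·Area = [((-5)·h − (-14)·14) + ((-14)·(-23) − (-11)·h)] + 152
       = 6·h + 670 = 628
⇒ h = -7.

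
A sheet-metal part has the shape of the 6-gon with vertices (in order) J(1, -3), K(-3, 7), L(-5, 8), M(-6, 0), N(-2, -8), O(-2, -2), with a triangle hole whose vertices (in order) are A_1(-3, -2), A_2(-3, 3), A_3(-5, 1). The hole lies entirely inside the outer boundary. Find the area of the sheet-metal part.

Outer boundary:
Apply Gauss's area formula: 2A = Σ (x_i·y_{i+1} − x_{i+1}·y_i), indices taken mod 6.
Σ = (-2) + (11) + (48) + (48) + (-12) + (8) = 101
Area = |Σ|/2 = 50.5.
Hole:
A_1→A_2: (-3)(3) − (-3)(-2) = -15
A_2→A_3: (-3)(1) − (-5)(3) = 12
A_3→A_1: (-5)(-2) − (-3)(1) = 13
Σ = 10
Area = |Σ|/2 = 5.
Net area = 50.5 − 5 = 45.5.

45.5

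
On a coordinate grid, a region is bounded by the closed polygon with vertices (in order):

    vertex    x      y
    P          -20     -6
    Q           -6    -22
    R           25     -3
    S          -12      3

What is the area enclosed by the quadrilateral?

571.5

Apply the shoelace formula: 2A = Σ (x_i·y_{i+1} − x_{i+1}·y_i), indices taken mod 4.
P→Q: (-20)(-22) − (-6)(-6) = 404
Q→R: (-6)(-3) − (25)(-22) = 568
R→S: (25)(3) − (-12)(-3) = 39
S→P: (-12)(-6) − (-20)(3) = 132
Σ = 1143
Area = |Σ|/2 = 571.5.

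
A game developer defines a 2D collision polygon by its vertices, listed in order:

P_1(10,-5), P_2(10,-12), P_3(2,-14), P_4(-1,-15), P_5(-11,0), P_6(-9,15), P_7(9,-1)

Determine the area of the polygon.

360.5

Apply the shoelace formula: 2A = Σ (x_i·y_{i+1} − x_{i+1}·y_i), indices taken mod 7.
P_1→P_2: (10)(-12) − (10)(-5) = -70
P_2→P_3: (10)(-14) − (2)(-12) = -116
P_3→P_4: (2)(-15) − (-1)(-14) = -44
P_4→P_5: (-1)(0) − (-11)(-15) = -165
P_5→P_6: (-11)(15) − (-9)(0) = -165
P_6→P_7: (-9)(-1) − (9)(15) = -126
P_7→P_1: (9)(-5) − (10)(-1) = -35
Σ = -721
Area = |Σ|/2 = 360.5.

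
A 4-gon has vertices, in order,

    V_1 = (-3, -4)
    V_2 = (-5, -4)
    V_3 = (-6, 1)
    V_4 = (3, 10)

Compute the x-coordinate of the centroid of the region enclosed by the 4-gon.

Apply the shoelace formula. First the cross-terms c_i = x_i·y_{i+1} − x_{i+1}·y_i:
  -8, -29, -63, 18  ⇒  2A = -82, A = -41.
Then Σ (x_i + x_{i+1})·c_i = 572, so x̄ = 572 / (6·(-41)) = -286/123.

-286/123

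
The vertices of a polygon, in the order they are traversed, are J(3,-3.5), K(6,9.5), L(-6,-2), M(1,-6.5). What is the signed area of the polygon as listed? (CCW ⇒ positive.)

75.75

Apply the shoelace (surveyor's) formula: 2A = Σ (x_i·y_{i+1} − x_{i+1}·y_i), indices taken mod 4.
Cross-terms: 49.5, 45, 41, 16  ⇒  Σ = 151.5
Signed area = Σ/2 = 75.75 (positive ⇒ counter-clockwise traversal).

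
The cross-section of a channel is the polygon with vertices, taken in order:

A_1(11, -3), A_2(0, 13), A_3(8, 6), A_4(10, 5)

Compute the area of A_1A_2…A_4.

33

Apply the shoelace (surveyor's) formula: 2A = Σ (x_i·y_{i+1} − x_{i+1}·y_i), indices taken mod 4.
Σ = (143) + (-104) + (-20) + (-85) = -66
Area = |Σ|/2 = 33.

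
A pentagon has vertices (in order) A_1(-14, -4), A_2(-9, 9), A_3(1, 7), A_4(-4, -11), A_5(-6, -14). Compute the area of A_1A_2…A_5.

Σ = (-162) + (-72) + (17) + (-10) + (-172) = -399
Area = |Σ|/2 = 199.5.

199.5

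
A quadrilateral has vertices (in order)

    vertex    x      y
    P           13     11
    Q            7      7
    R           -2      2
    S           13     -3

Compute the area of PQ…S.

Cross-terms: 14, 28, -20, 182  ⇒  Σ = 204
Area = |Σ|/2 = 102.

102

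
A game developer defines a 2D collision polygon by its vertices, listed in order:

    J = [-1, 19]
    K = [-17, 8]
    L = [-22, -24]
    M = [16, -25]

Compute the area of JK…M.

Σ = (315) + (584) + (934) + (279) = 2112
Area = |Σ|/2 = 1056.

1056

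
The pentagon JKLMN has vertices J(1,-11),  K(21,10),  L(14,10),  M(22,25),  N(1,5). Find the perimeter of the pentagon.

98

|JK| = √((20)² + (21)²) = √841 = 29
|KL| = √((-7)² + (0)²) = √49 = 7
|LM| = √((8)² + (15)²) = √289 = 17
|MN| = √((-21)² + (-20)²) = √841 = 29
|NJ| = √((0)² + (-16)²) = √256 = 16
Perimeter = 29 + 7 + 17 + 29 + 16 = 98.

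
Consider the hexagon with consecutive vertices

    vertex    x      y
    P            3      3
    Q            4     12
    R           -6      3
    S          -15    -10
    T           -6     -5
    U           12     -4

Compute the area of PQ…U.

180

Apply the surveyor's formula: 2A = Σ (x_i·y_{i+1} − x_{i+1}·y_i), indices taken mod 6.
P→Q: (3)(12) − (4)(3) = 24
Q→R: (4)(3) − (-6)(12) = 84
R→S: (-6)(-10) − (-15)(3) = 105
S→T: (-15)(-5) − (-6)(-10) = 15
T→U: (-6)(-4) − (12)(-5) = 84
U→P: (12)(3) − (3)(-4) = 48
Σ = 360
Area = |Σ|/2 = 180.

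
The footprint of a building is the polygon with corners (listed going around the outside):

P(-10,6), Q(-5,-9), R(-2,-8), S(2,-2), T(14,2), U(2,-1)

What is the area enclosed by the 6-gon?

89

Apply Gauss's area formula: 2A = Σ (x_i·y_{i+1} − x_{i+1}·y_i), indices taken mod 6.
Σ = (120) + (22) + (20) + (32) + (-18) + (2) = 178
Area = |Σ|/2 = 89.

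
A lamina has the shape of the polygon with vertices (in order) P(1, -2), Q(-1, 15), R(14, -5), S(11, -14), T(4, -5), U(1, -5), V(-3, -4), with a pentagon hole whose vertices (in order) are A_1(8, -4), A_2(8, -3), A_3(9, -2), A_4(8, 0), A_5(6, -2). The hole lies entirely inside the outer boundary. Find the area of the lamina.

172.5

Outer boundary:
Cross-terms: 13, -205, -141, 1, -15, -19, 10  ⇒  Σ = -356
Area = |Σ|/2 = 178.
Hole:
Apply Gauss's area formula: 2A = Σ (x_i·y_{i+1} − x_{i+1}·y_i), indices taken mod 5.
Cross-terms: 8, 11, 16, -16, -8  ⇒  Σ = 11
Area = |Σ|/2 = 5.5.
Net area = 178 − 5.5 = 172.5.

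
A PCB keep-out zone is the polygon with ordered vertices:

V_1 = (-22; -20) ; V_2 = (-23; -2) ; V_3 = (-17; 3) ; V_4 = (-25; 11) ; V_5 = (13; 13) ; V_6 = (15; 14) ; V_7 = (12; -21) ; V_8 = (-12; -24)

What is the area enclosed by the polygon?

1211.5

Σ = (-416) + (-103) + (-112) + (-468) + (-13) + (-483) + (-540) + (-288) = -2423
Area = |Σ|/2 = 1211.5.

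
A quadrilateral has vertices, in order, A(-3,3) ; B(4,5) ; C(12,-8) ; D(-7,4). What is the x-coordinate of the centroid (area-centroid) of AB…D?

483/136

Apply the surveyor's formula. First the cross-terms c_i = x_i·y_{i+1} − x_{i+1}·y_i:
  -27, -92, -8, -9  ⇒  2A = -136, A = -68.
Then Σ (x_i + x_{i+1})·c_i = -1449, so x̄ = -1449 / (6·(-68)) = 483/136.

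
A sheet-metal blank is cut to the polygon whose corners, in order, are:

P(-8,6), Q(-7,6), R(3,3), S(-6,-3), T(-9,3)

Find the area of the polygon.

55.5

Apply Gauss's area formula: 2A = Σ (x_i·y_{i+1} − x_{i+1}·y_i), indices taken mod 5.
Cross-terms: -6, -39, 9, -45, -30  ⇒  Σ = -111
Area = |Σ|/2 = 55.5.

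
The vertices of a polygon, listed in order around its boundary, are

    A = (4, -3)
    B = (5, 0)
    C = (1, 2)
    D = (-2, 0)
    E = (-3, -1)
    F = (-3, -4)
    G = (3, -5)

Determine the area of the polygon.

39

Cross-terms: 15, 10, 4, 2, 9, 27, 11  ⇒  Σ = 78
Area = |Σ|/2 = 39.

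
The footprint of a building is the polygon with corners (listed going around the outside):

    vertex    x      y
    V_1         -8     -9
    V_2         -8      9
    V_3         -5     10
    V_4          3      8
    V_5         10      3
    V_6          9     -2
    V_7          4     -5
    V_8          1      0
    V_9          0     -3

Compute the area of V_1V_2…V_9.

Apply the shoelace (surveyor's) formula: 2A = Σ (x_i·y_{i+1} − x_{i+1}·y_i), indices taken mod 9.
Σ = (-144) + (-35) + (-70) + (-71) + (-47) + (-37) + (5) + (-3) + (-24) = -426
Area = |Σ|/2 = 213.

213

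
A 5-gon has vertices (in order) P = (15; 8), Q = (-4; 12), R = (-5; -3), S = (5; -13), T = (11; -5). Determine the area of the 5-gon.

Apply the surveyor's formula: 2A = Σ (x_i·y_{i+1} − x_{i+1}·y_i), indices taken mod 5.
Cross-terms: 212, 72, 80, 118, 163  ⇒  Σ = 645
Area = |Σ|/2 = 322.5.

322.5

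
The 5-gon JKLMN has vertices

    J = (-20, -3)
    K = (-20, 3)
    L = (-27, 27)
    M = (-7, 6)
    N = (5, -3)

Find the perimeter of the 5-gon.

|JK| = √((0)² + (6)²) = √36 = 6
|KL| = √((-7)² + (24)²) = √625 = 25
|LM| = √((20)² + (-21)²) = √841 = 29
|MN| = √((12)² + (-9)²) = √225 = 15
|NJ| = √((-25)² + (0)²) = √625 = 25
Perimeter = 6 + 25 + 29 + 15 + 25 = 100.

100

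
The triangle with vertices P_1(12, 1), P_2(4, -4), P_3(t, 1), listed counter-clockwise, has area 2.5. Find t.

Write out the shoelace sum; only the two edges meeting at P_3 involve t:
2·Area = [(4·1 − t·(-4)) + (t·1 − 12·1)] + -52
       = 5·t + -60 = 5
⇒ t = 13.

13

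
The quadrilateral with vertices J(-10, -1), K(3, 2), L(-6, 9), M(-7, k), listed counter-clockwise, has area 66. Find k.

10

Write out the shoelace sum; only the two edges meeting at M involve k:
2·Area = [((-6)·k − (-7)·9) + ((-7)·(-1) − (-10)·k)] + 22
       = 4·k + 92 = 132
⇒ k = 10.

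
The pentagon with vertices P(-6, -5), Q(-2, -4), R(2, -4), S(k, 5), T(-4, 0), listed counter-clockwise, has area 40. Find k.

0

The doubled signed area Σ (x_i y_{i+1} − x_{i+1} y_i) is linear in k.
With k=0 it equals 80; the coefficient of k is 4 (from the two edges through S).
So 4·k + 80 = 2·40 = 80 ⇒ k = 0.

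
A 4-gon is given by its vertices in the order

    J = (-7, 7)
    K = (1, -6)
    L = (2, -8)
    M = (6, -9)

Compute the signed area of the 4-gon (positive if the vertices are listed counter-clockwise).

24

Apply the shoelace formula: 2A = Σ (x_i·y_{i+1} − x_{i+1}·y_i), indices taken mod 4.
Σ = (35) + (4) + (30) + (-21) = 48
Signed area = Σ/2 = 24 (positive ⇒ counter-clockwise traversal).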